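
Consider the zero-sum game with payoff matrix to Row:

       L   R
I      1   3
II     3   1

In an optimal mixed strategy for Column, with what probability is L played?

Row minima: I → 1, II → 1; maximin = 1.
Column maxima: L → 3, R → 3; minimax = 3.
1 ≠ 3, so there is no saddle point; optimal play is mixed.
Let Row play I with probability p. Expected payoff against L: 1p + 3(1−p) = −2p + 3; against R: 3p + 1(1−p) = 2p + 1.
Setting these equal: −2p + 3 = 2p + 1 ⇒ −4p = -2 ⇒ p = 1/2, and the value is (-2)·(1/2) + 3 = 2.
For Column: with q = P(L), equating I's and II's payoffs gives −2q + 3 = 2q + 1 ⇒ q = 1/2.

1/2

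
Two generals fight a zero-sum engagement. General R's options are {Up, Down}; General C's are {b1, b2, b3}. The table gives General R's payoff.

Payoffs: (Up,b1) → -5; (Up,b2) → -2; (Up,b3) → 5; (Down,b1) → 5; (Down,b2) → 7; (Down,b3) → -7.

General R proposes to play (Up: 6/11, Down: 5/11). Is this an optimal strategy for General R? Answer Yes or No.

Against b1 this mix gives (6/11)·(-5) + (5/11)·5 = -5/11.
Against b2 this mix gives (6/11)·(-2) + (5/11)·7 = 23/11.
Against b3 this mix gives (6/11)·5 + (5/11)·(-7) = -5/11.
All of General C's active replies (b1, b3) yield -5/11, and no column does worse for General R. The mix makes General C indifferent and guarantees -5/11, so it is optimal.

Yes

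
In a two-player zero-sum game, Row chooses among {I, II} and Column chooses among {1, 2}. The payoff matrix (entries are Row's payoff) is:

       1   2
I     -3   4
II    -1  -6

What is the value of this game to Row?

-11/6

Row minima: I → -3, II → -6; maximin = -3.
Column maxima: 1 → -1, 2 → 4; minimax = -1.
-3 ≠ -1, so there is no saddle point; optimal play is mixed.
Let Row play I with probability p. Expected payoff against 1: (-3)p + (-1)(1−p) = −2p − 1; against 2: 4p + (-6)(1−p) = 10p − 6.
Setting these equal: −2p − 1 = 10p − 6 ⇒ −12p = -5 ⇒ p = 5/12, and the value is (-2)·(5/12) − 1 = -11/6.
For Column: with q = P(1), equating I's and II's payoffs gives −7q + 4 = 5q − 6 ⇒ q = 5/6.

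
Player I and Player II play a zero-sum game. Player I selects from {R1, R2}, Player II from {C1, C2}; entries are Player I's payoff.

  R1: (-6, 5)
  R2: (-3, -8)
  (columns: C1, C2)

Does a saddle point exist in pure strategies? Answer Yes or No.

Row minima: R1 → -6, R2 → -8; maximin = -6.
Column maxima: C1 → -3, C2 → 5; minimax = -3.
-6 ≠ -3, so no pure-strategy equilibrium exists.

No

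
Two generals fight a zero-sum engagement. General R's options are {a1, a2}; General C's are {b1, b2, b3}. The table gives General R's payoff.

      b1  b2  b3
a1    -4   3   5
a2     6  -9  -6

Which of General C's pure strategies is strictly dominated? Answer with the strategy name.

b2 holds General R's payoff strictly below b3 in every row: 3 < 5, -9 < -6.
So b3 is strictly dominated for General C.

b3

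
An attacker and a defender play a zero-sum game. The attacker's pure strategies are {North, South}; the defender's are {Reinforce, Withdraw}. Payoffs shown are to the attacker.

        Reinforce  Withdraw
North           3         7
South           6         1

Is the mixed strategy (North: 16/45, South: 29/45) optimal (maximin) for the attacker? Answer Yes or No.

No

Against Reinforce this mix gives (16/45)·3 + (29/45)·6 = 74/15.
Against Withdraw this mix gives (16/45)·7 + (29/45)·1 = 47/15.
The defender will play Withdraw, holding the attacker to 47/15. Shifting weight toward the row that does better against Withdraw would raise this floor (the equalizing mix achieves 13/3 against both Withdraw and Reinforce), so the proposed strategy is not optimal.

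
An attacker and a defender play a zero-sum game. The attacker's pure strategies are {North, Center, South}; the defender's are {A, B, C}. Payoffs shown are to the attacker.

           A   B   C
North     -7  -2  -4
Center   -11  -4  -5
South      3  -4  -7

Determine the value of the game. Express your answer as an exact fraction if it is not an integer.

Row minima: North → -7, Center → -11, South → -7; maximin = -7.
Column maxima: A → 3, B → -2, C → -4; minimax = -4.
-7 ≠ -4, so there is no saddle point; optimal play is mixed.
Center is strictly dominated by North, so the attacker never plays it.
B is strictly dominated by C (it gives the attacker strictly more in every row), so the defender never plays it.
On the remaining 2×2 (North, South vs A, C):
Let the attacker play North with probability p. Expected payoff against A: (-7)p + 3(1−p) = −10p + 3; against C: (-4)p + (-7)(1−p) = 3p − 7.
Setting these equal: −10p + 3 = 3p − 7 ⇒ −13p = -10 ⇒ p = 10/13, and the value is (-10)·(10/13) + 3 = -61/13.
For the defender: with q = P(A), equating North's and South's payoffs gives −3q − 4 = 10q − 7 ⇒ q = 3/13.

-61/13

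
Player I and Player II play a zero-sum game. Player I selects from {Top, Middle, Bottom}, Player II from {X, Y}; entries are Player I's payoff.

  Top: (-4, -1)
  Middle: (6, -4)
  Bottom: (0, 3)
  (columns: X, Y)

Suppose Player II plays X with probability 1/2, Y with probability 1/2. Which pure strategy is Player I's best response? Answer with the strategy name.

Expected payoff of Top: (1/2)·(-4) + (1/2)·(-1) = -5/2.
Expected payoff of Middle: (1/2)·6 + (1/2)·(-4) = 1.
Expected payoff of Bottom: (1/2)·0 + (1/2)·3 = 3/2.
The largest is 3/2, so Player I's best response is Bottom.

Bottom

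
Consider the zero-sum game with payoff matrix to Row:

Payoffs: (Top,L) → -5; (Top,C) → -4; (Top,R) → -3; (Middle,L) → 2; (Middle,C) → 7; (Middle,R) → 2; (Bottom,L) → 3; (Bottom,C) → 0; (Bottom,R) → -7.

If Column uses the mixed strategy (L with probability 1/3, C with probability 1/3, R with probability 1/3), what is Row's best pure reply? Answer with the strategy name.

Middle

Expected payoff of Top: (1/3)·(-5) + (1/3)·(-4) + (1/3)·(-3) = -4.
Expected payoff of Middle: (1/3)·2 + (1/3)·7 + (1/3)·2 = 11/3.
Expected payoff of Bottom: (1/3)·3 + (1/3)·0 + (1/3)·(-7) = -4/3.
The largest is 11/3, so Row's best response is Middle.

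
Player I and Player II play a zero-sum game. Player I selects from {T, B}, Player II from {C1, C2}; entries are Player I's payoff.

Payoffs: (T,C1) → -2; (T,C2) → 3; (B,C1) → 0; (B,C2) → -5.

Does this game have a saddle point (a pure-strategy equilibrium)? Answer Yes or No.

Row minima: T → -2, B → -5; maximin = -2.
Column maxima: C1 → 0, C2 → 3; minimax = 0.
-2 ≠ 0, so no pure-strategy equilibrium exists.

No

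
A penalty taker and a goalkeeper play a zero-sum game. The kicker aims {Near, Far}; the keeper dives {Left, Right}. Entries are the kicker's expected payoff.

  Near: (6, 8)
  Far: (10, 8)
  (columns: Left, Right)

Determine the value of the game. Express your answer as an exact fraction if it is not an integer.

Row minima: Near → 6, Far → 8; maximin = 8.
Column maxima: Left → 10, Right → 8; minimax = 8.
Since maximin = minimax = 8, there is a saddle point and the value is 8.

8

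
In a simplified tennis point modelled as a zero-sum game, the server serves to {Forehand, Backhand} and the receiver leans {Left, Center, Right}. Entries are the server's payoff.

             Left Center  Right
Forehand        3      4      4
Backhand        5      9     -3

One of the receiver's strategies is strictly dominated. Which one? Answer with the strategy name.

Center

Left holds the server's payoff strictly below Center in every row: 3 < 4, 5 < 9.
So Center is strictly dominated for the receiver.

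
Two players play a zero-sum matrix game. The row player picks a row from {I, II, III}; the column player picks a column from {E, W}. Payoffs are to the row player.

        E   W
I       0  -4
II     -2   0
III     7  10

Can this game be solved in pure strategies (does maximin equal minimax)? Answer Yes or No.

Row minima: I → -4, II → -2, III → 7; maximin = 7.
Column maxima: E → 7, W → 10; minimax = 7.
maximin = minimax = 7, so a saddle point exists.

Yes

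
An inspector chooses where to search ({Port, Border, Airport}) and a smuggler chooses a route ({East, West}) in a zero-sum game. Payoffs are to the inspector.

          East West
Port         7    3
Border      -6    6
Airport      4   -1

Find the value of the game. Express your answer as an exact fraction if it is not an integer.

15/4

Row minima: Port → 3, Border → -6, Airport → -1; maximin = 3.
Column maxima: East → 7, West → 6; minimax = 6.
3 ≠ 6, so there is no saddle point; optimal play is mixed.
Airport is strictly dominated by Port, so the inspector never plays it.
On the remaining 2×2 (Port, Border vs East, West):
Let the inspector play Port with probability p. Expected payoff against East: 7p + (-6)(1−p) = 13p − 6; against West: 3p + 6(1−p) = −3p + 6.
Setting these equal: 13p − 6 = −3p + 6 ⇒ 16p = 12 ⇒ p = 3/4, and the value is (13)·(3/4) − 6 = 15/4.
For the smuggler: with q = P(East), equating Port's and Border's payoffs gives 4q + 3 = −12q + 6 ⇒ q = 3/16.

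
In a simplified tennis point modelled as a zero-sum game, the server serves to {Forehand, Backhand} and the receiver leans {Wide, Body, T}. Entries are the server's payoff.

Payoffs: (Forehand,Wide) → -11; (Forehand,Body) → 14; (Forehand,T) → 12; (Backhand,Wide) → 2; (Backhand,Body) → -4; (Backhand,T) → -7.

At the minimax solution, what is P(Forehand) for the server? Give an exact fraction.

Row minima: Forehand → -11, Backhand → -7; maximin = -7.
Column maxima: Wide → 2, Body → 14, T → 12; minimax = 2.
-7 ≠ 2, so there is no saddle point; optimal play is mixed.
Body is strictly dominated by T (it gives the server strictly more in every row), so the receiver never plays it.
On the remaining 2×2 (Forehand, Backhand vs Wide, T):
Let the server play Forehand with probability p. Expected payoff against Wide: (-11)p + 2(1−p) = −13p + 2; against T: 12p + (-7)(1−p) = 19p − 7.
Setting these equal: −13p + 2 = 19p − 7 ⇒ −32p = -9 ⇒ p = 9/32, and the value is (-13)·(9/32) + 2 = -53/32.
For the receiver: with q = P(Wide), equating Forehand's and Backhand's payoffs gives −23q + 12 = 9q − 7 ⇒ q = 19/32.

9/32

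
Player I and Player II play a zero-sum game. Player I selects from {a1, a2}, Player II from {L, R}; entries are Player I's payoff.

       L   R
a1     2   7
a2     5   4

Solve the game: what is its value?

9/2

Row minima: a1 → 2, a2 → 4; maximin = 4.
Column maxima: L → 5, R → 7; minimax = 5.
4 ≠ 5, so there is no saddle point; optimal play is mixed.
Let Player I play a1 with probability p. Expected payoff against L: 2p + 5(1−p) = −3p + 5; against R: 7p + 4(1−p) = 3p + 4.
Setting these equal: −3p + 5 = 3p + 4 ⇒ −6p = -1 ⇒ p = 1/6, and the value is (-3)·(1/6) + 5 = 9/2.
For Player II: with q = P(L), equating a1's and a2's payoffs gives −5q + 7 = q + 4 ⇒ q = 1/2.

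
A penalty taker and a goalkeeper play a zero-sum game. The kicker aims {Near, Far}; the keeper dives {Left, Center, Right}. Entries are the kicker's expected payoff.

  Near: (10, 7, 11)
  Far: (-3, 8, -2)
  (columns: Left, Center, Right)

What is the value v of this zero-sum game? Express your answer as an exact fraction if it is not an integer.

Row minima: Near → 7, Far → -3; maximin = 7.
Column maxima: Left → 10, Center → 8, Right → 11; minimax = 8.
7 ≠ 8, so there is no saddle point; optimal play is mixed.
Right is strictly dominated by Left (it gives the kicker strictly more in every row), so the keeper never plays it.
On the remaining 2×2 (Near, Far vs Left, Center):
Let the kicker play Near with probability p. Expected payoff against Left: 10p + (-3)(1−p) = 13p − 3; against Center: 7p + 8(1−p) = −p + 8.
Setting these equal: 13p − 3 = −p + 8 ⇒ 14p = 11 ⇒ p = 11/14, and the value is (13)·(11/14) − 3 = 101/14.
For the keeper: with q = P(Left), equating Near's and Far's payoffs gives 3q + 7 = −11q + 8 ⇒ q = 1/14.

101/14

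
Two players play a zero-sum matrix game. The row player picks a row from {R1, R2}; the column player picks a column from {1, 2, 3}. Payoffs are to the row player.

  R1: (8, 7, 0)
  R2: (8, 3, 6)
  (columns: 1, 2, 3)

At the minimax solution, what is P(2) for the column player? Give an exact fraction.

Row minima: R1 → 0, R2 → 3; maximin = 3.
Column maxima: 1 → 8, 2 → 7, 3 → 6; minimax = 6.
3 ≠ 6, so there is no saddle point; optimal play is mixed.
1 is strictly dominated by 2 (it gives the row player strictly more in every row), so the column player never plays it.
On the remaining 2×2 (R1, R2 vs 2, 3):
Let the row player play R1 with probability p. Expected payoff against 2: 7p + 3(1−p) = 4p + 3; against 3: 0p + 6(1−p) = −6p + 6.
Setting these equal: 4p + 3 = −6p + 6 ⇒ 10p = 3 ⇒ p = 3/10, and the value is (4)·(3/10) + 3 = 21/5.
For the column player: with q = P(2), equating R1's and R2's payoffs gives 7q = −3q + 6 ⇒ q = 3/5.

3/5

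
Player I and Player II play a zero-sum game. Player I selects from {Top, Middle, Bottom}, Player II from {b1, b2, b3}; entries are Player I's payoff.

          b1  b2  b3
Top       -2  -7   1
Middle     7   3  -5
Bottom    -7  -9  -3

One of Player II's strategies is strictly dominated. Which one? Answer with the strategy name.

b1

b2 holds Player I's payoff strictly below b1 in every row: -7 < -2, 3 < 7, -9 < -7.
So b1 is strictly dominated for Player II.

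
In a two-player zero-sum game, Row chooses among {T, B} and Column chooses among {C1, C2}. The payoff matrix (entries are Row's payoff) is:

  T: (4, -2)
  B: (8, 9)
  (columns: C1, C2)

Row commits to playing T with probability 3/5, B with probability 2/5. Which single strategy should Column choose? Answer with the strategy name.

If Column plays C1, Row's expected payoff is (3/5)·4 + (2/5)·8 = 28/5.
If Column plays C2, Row's expected payoff is (3/5)·(-2) + (2/5)·9 = 12/5.
Column minimizes Row's payoff; the smallest is 12/5, so the best response is C2.

C2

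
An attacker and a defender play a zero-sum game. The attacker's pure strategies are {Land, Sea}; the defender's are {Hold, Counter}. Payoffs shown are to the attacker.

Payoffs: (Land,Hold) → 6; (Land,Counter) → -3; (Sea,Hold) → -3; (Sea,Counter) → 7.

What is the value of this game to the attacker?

Row minima: Land → -3, Sea → -3; maximin = -3.
Column maxima: Hold → 6, Counter → 7; minimax = 6.
-3 ≠ 6, so there is no saddle point; optimal play is mixed.
Let the attacker play Land with probability p. Expected payoff against Hold: 6p + (-3)(1−p) = 9p − 3; against Counter: (-3)p + 7(1−p) = −10p + 7.
Setting these equal: 9p − 3 = −10p + 7 ⇒ 19p = 10 ⇒ p = 10/19, and the value is (9)·(10/19) − 3 = 33/19.
For the defender: with q = P(Hold), equating Land's and Sea's payoffs gives 9q − 3 = −10q + 7 ⇒ q = 10/19.

33/19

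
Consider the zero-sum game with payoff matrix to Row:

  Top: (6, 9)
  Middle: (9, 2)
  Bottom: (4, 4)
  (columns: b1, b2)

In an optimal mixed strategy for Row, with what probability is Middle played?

Row minima: Top → 6, Middle → 2, Bottom → 4; maximin = 6.
Column maxima: b1 → 9, b2 → 9; minimax = 9.
6 ≠ 9, so there is no saddle point; optimal play is mixed.
Bottom is strictly dominated by Top, so Row never plays it.
On the remaining 2×2 (Top, Middle vs b1, b2):
Let Row play Top with probability p. Expected payoff against b1: 6p + 9(1−p) = −3p + 9; against b2: 9p + 2(1−p) = 7p + 2.
Setting these equal: −3p + 9 = 7p + 2 ⇒ −10p = -7 ⇒ p = 7/10, and the value is (-3)·(7/10) + 9 = 69/10.
For Column: with q = P(b1), equating Top's and Middle's payoffs gives −3q + 9 = 7q + 2 ⇒ q = 7/10.

3/10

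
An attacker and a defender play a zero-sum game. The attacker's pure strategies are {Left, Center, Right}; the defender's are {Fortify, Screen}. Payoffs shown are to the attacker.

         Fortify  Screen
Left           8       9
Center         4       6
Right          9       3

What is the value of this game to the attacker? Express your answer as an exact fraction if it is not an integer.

Row minima: Left → 8, Center → 4, Right → 3; maximin = 8.
Column maxima: Fortify → 9, Screen → 9; minimax = 9.
8 ≠ 9, so there is no saddle point; optimal play is mixed.
Center is strictly dominated by Left, so the attacker never plays it.
On the remaining 2×2 (Left, Right vs Fortify, Screen):
Let the attacker play Left with probability p. Expected payoff against Fortify: 8p + 9(1−p) = −p + 9; against Screen: 9p + 3(1−p) = 6p + 3.
Setting these equal: −p + 9 = 6p + 3 ⇒ −7p = -6 ⇒ p = 6/7, and the value is (-1)·(6/7) + 9 = 57/7.
For the defender: with q = P(Fortify), equating Left's and Right's payoffs gives −q + 9 = 6q + 3 ⇒ q = 6/7.

57/7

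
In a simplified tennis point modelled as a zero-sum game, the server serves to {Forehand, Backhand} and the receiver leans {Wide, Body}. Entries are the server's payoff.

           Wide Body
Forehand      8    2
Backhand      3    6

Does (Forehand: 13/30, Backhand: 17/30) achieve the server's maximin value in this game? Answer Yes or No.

No

Against Wide this mix gives (13/30)·8 + (17/30)·3 = 31/6.
Against Body this mix gives (13/30)·2 + (17/30)·6 = 64/15.
The receiver will play Body, holding the server to 64/15. Shifting weight toward the row that does better against Body would raise this floor (the equalizing mix achieves 14/3 against both Body and Wide), so the proposed strategy is not optimal.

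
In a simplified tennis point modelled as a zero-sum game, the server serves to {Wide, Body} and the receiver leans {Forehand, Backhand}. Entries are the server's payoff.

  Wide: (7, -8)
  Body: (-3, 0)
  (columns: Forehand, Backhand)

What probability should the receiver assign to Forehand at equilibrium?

4/9

Row minima: Wide → -8, Body → -3; maximin = -3.
Column maxima: Forehand → 7, Backhand → 0; minimax = 0.
-3 ≠ 0, so there is no saddle point; optimal play is mixed.
Let the server play Wide with probability p. Expected payoff against Forehand: 7p + (-3)(1−p) = 10p − 3; against Backhand: (-8)p + 0(1−p) = −8p.
Setting these equal: 10p − 3 = −8p ⇒ 18p = 3 ⇒ p = 1/6, and the value is (10)·(1/6) − 3 = -4/3.
For the receiver: with q = P(Forehand), equating Wide's and Body's payoffs gives 15q − 8 = −3q ⇒ q = 4/9.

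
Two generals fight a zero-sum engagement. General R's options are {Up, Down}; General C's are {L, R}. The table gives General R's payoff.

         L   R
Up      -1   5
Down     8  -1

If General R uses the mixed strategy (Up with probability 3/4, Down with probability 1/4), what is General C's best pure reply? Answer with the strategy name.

L

If General C plays L, General R's expected payoff is (3/4)·(-1) + (1/4)·8 = 5/4.
If General C plays R, General R's expected payoff is (3/4)·5 + (1/4)·(-1) = 7/2.
General C minimizes General R's payoff; the smallest is 5/4, so the best response is L.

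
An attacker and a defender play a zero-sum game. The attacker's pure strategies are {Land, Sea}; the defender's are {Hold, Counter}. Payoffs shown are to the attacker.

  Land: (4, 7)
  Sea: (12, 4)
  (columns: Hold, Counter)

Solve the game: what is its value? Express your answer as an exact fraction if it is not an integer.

Row minima: Land → 4, Sea → 4; maximin = 4.
Column maxima: Hold → 12, Counter → 7; minimax = 7.
4 ≠ 7, so there is no saddle point; optimal play is mixed.
Let the attacker play Land with probability p. Expected payoff against Hold: 4p + 12(1−p) = −8p + 12; against Counter: 7p + 4(1−p) = 3p + 4.
Setting these equal: −8p + 12 = 3p + 4 ⇒ −11p = -8 ⇒ p = 8/11, and the value is (-8)·(8/11) + 12 = 68/11.
For the defender: with q = P(Hold), equating Land's and Sea's payoffs gives −3q + 7 = 8q + 4 ⇒ q = 3/11.

68/11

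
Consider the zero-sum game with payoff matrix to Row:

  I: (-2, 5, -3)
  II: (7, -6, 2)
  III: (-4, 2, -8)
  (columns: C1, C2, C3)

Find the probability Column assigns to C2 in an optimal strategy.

Row minima: I → -3, II → -6, III → -8; maximin = -3.
Column maxima: C1 → 7, C2 → 5, C3 → 2; minimax = 2.
-3 ≠ 2, so there is no saddle point; optimal play is mixed.
III is strictly dominated by I, so Row never plays it.
C1 is strictly dominated by C3 (it gives Row strictly more in every row), so Column never plays it.
On the remaining 2×2 (I, II vs C2, C3):
Let Row play I with probability p. Expected payoff against C2: 5p + (-6)(1−p) = 11p − 6; against C3: (-3)p + 2(1−p) = −5p + 2.
Setting these equal: 11p − 6 = −5p + 2 ⇒ 16p = 8 ⇒ p = 1/2, and the value is (11)·(1/2) − 6 = -1/2.
For Column: with q = P(C2), equating I's and II's payoffs gives 8q − 3 = −8q + 2 ⇒ q = 5/16.

5/16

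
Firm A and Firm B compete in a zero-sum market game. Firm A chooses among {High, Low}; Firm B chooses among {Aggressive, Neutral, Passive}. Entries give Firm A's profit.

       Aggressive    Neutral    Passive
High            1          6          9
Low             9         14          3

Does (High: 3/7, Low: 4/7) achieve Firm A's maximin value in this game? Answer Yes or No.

Yes

Against Aggressive this mix gives (3/7)·1 + (4/7)·9 = 39/7.
Against Neutral this mix gives (3/7)·6 + (4/7)·14 = 74/7.
Against Passive this mix gives (3/7)·9 + (4/7)·3 = 39/7.
All of Firm B's active replies (Aggressive, Passive) yield 39/7, and no column does worse for Firm A. The mix makes Firm B indifferent and guarantees 39/7, so it is optimal.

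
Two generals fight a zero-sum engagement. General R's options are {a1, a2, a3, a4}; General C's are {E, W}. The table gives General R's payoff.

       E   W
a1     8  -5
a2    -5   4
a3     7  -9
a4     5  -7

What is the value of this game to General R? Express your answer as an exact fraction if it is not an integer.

7/22

Row minima: a1 → -5, a2 → -5, a3 → -9, a4 → -7; maximin = -5.
Column maxima: E → 8, W → 4; minimax = 4.
-5 ≠ 4, so there is no saddle point; optimal play is mixed.
a3 is strictly dominated by a1, so General R never plays it.
a4 is strictly dominated by a1, so General R never plays it.
On the remaining 2×2 (a1, a2 vs E, W):
Let General R play a1 with probability p. Expected payoff against E: 8p + (-5)(1−p) = 13p − 5; against W: (-5)p + 4(1−p) = −9p + 4.
Setting these equal: 13p − 5 = −9p + 4 ⇒ 22p = 9 ⇒ p = 9/22, and the value is (13)·(9/22) − 5 = 7/22.
For General C: with q = P(E), equating a1's and a2's payoffs gives 13q − 5 = −9q + 4 ⇒ q = 9/22.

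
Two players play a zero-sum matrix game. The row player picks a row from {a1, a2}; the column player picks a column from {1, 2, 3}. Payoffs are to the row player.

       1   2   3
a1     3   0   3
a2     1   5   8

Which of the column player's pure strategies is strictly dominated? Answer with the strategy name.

2 holds the row player's payoff strictly below 3 in every row: 0 < 3, 5 < 8.
So 3 is strictly dominated for the column player.

3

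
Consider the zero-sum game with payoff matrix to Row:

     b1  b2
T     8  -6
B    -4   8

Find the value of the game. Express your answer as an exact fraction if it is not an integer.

20/13

Row minima: T → -6, B → -4; maximin = -4.
Column maxima: b1 → 8, b2 → 8; minimax = 8.
-4 ≠ 8, so there is no saddle point; optimal play is mixed.
Let Row play T with probability p. Expected payoff against b1: 8p + (-4)(1−p) = 12p − 4; against b2: (-6)p + 8(1−p) = −14p + 8.
Setting these equal: 12p − 4 = −14p + 8 ⇒ 26p = 12 ⇒ p = 6/13, and the value is (12)·(6/13) − 4 = 20/13.
For Column: with q = P(b1), equating T's and B's payoffs gives 14q − 6 = −12q + 8 ⇒ q = 7/13.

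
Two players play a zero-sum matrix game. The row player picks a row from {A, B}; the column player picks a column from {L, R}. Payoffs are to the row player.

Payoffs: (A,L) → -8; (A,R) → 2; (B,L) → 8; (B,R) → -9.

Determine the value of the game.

Row minima: A → -8, B → -9; maximin = -8.
Column maxima: L → 8, R → 2; minimax = 2.
-8 ≠ 2, so there is no saddle point; optimal play is mixed.
Let the row player play A with probability p. Expected payoff against L: (-8)p + 8(1−p) = −16p + 8; against R: 2p + (-9)(1−p) = 11p − 9.
Setting these equal: −16p + 8 = 11p − 9 ⇒ −27p = -17 ⇒ p = 17/27, and the value is (-16)·(17/27) + 8 = -56/27.
For the column player: with q = P(L), equating A's and B's payoffs gives −10q + 2 = 17q − 9 ⇒ q = 11/27.

-56/27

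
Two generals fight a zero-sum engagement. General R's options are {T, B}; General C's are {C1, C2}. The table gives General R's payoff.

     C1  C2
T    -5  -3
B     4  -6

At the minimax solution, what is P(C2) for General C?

3/4

Row minima: T → -5, B → -6; maximin = -5.
Column maxima: C1 → 4, C2 → -3; minimax = -3.
-5 ≠ -3, so there is no saddle point; optimal play is mixed.
Let General R play T with probability p. Expected payoff against C1: (-5)p + 4(1−p) = −9p + 4; against C2: (-3)p + (-6)(1−p) = 3p − 6.
Setting these equal: −9p + 4 = 3p − 6 ⇒ −12p = -10 ⇒ p = 5/6, and the value is (-9)·(5/6) + 4 = -7/2.
For General C: with q = P(C1), equating T's and B's payoffs gives −2q − 3 = 10q − 6 ⇒ q = 1/4.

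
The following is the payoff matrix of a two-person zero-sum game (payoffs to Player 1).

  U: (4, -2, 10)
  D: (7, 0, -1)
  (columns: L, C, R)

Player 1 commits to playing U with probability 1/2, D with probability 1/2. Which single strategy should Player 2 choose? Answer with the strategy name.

C

If Player 2 plays L, Player 1's expected payoff is (1/2)·4 + (1/2)·7 = 11/2.
If Player 2 plays C, Player 1's expected payoff is (1/2)·(-2) + (1/2)·0 = -1.
If Player 2 plays R, Player 1's expected payoff is (1/2)·10 + (1/2)·(-1) = 9/2.
Player 2 minimizes Player 1's payoff; the smallest is -1, so the best response is C.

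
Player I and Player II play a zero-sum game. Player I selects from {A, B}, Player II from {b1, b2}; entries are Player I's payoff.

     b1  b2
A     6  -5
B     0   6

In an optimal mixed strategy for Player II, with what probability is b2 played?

6/17

Row minima: A → -5, B → 0; maximin = 0.
Column maxima: b1 → 6, b2 → 6; minimax = 6.
0 ≠ 6, so there is no saddle point; optimal play is mixed.
Let Player I play A with probability p. Expected payoff against b1: 6p + 0(1−p) = 6p; against b2: (-5)p + 6(1−p) = −11p + 6.
Setting these equal: 6p = −11p + 6 ⇒ 17p = 6 ⇒ p = 6/17, and the value is (6)·(6/17) = 36/17.
For Player II: with q = P(b1), equating A's and B's payoffs gives 11q − 5 = −6q + 6 ⇒ q = 11/17.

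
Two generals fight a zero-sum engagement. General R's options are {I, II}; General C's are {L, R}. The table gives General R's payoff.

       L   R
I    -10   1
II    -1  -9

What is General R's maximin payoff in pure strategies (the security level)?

Row minima: I → -10, II → -9.
The best of these is -9.

-9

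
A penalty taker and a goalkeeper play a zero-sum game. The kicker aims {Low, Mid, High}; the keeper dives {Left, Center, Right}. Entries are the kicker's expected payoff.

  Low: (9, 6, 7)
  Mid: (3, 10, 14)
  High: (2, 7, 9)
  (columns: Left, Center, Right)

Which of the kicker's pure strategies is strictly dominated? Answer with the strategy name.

High

Mid gives a strictly higher payoff than High against every column: 3 > 2, 10 > 7, 14 > 9.
So High is strictly dominated and the kicker never plays it.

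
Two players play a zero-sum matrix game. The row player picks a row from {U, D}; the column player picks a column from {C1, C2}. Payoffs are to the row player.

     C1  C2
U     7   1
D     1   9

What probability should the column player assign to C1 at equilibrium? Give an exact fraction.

4/7

Row minima: U → 1, D → 1; maximin = 1.
Column maxima: C1 → 7, C2 → 9; minimax = 7.
1 ≠ 7, so there is no saddle point; optimal play is mixed.
Let the row player play U with probability p. Expected payoff against C1: 7p + 1(1−p) = 6p + 1; against C2: 1p + 9(1−p) = −8p + 9.
Setting these equal: 6p + 1 = −8p + 9 ⇒ 14p = 8 ⇒ p = 4/7, and the value is (6)·(4/7) + 1 = 31/7.
For the column player: with q = P(C1), equating U's and D's payoffs gives 6q + 1 = −8q + 9 ⇒ q = 4/7.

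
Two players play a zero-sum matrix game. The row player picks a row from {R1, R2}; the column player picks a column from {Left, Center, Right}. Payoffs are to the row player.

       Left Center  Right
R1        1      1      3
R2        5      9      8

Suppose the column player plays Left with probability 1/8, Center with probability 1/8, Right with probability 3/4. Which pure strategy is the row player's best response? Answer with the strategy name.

Expected payoff of R1: (1/8)·1 + (1/8)·1 + (3/4)·3 = 5/2.
Expected payoff of R2: (1/8)·5 + (1/8)·9 + (3/4)·8 = 31/4.
The largest is 31/4, so the row player's best response is R2.

R2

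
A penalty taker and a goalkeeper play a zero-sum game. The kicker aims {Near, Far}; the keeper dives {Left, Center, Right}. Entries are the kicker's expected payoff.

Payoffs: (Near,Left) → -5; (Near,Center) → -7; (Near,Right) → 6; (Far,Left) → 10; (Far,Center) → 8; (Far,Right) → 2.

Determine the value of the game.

Row minima: Near → -7, Far → 2; maximin = 2.
Column maxima: Left → 10, Center → 8, Right → 6; minimax = 6.
2 ≠ 6, so there is no saddle point; optimal play is mixed.
Left is strictly dominated by Center (it gives the kicker strictly more in every row), so the keeper never plays it.
On the remaining 2×2 (Near, Far vs Center, Right):
Let the kicker play Near with probability p. Expected payoff against Center: (-7)p + 8(1−p) = −15p + 8; against Right: 6p + 2(1−p) = 4p + 2.
Setting these equal: −15p + 8 = 4p + 2 ⇒ −19p = -6 ⇒ p = 6/19, and the value is (-15)·(6/19) + 8 = 62/19.
For the keeper: with q = P(Center), equating Near's and Far's payoffs gives −13q + 6 = 6q + 2 ⇒ q = 4/19.

62/19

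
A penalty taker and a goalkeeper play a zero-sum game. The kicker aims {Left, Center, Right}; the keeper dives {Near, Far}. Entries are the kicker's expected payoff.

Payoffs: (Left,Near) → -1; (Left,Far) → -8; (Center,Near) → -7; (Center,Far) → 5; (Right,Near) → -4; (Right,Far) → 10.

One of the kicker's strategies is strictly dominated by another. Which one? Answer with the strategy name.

Center

Right gives a strictly higher payoff than Center against every column: -4 > -7, 10 > 5.
So Center is strictly dominated and the kicker never plays it.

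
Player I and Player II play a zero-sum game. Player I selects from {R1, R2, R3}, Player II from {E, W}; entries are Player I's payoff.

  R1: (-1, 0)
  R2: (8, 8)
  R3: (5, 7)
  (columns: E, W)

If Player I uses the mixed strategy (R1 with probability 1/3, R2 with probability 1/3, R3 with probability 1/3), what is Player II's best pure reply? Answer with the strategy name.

If Player II plays E, Player I's expected payoff is (1/3)·(-1) + (1/3)·8 + (1/3)·5 = 4.
If Player II plays W, Player I's expected payoff is (1/3)·0 + (1/3)·8 + (1/3)·7 = 5.
Player II minimizes Player I's payoff; the smallest is 4, so the best response is E.

E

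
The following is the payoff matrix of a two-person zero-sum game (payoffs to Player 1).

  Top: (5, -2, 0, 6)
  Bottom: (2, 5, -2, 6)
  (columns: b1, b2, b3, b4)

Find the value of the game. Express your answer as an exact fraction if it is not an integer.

-4/9

Row minima: Top → -2, Bottom → -2; maximin = -2.
Column maxima: b1 → 5, b2 → 5, b3 → 0, b4 → 6; minimax = 0.
-2 ≠ 0, so there is no saddle point; optimal play is mixed.
b1 is strictly dominated by b3 (it gives Player 1 strictly more in every row), so Player 2 never plays it.
b4 is strictly dominated by b2 (it gives Player 1 strictly more in every row), so Player 2 never plays it.
On the remaining 2×2 (Top, Bottom vs b2, b3):
Let Player 1 play Top with probability p. Expected payoff against b2: (-2)p + 5(1−p) = −7p + 5; against b3: 0p + (-2)(1−p) = 2p − 2.
Setting these equal: −7p + 5 = 2p − 2 ⇒ −9p = -7 ⇒ p = 7/9, and the value is (-7)·(7/9) + 5 = -4/9.
For Player 2: with q = P(b2), equating Top's and Bottom's payoffs gives −2q = 7q − 2 ⇒ q = 2/9.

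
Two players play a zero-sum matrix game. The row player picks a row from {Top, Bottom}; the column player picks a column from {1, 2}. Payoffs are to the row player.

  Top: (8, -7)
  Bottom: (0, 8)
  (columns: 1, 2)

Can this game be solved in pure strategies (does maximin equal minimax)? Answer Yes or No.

Row minima: Top → -7, Bottom → 0; maximin = 0.
Column maxima: 1 → 8, 2 → 8; minimax = 8.
0 ≠ 8, so no pure-strategy equilibrium exists.

No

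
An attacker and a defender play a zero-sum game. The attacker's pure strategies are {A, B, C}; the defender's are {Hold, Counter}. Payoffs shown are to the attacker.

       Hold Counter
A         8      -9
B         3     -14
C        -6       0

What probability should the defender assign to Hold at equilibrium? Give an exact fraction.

Row minima: A → -9, B → -14, C → -6; maximin = -6.
Column maxima: Hold → 8, Counter → 0; minimax = 0.
-6 ≠ 0, so there is no saddle point; optimal play is mixed.
B is strictly dominated by A, so the attacker never plays it.
On the remaining 2×2 (A, C vs Hold, Counter):
Let the attacker play A with probability p. Expected payoff against Hold: 8p + (-6)(1−p) = 14p − 6; against Counter: (-9)p + 0(1−p) = −9p.
Setting these equal: 14p − 6 = −9p ⇒ 23p = 6 ⇒ p = 6/23, and the value is (14)·(6/23) − 6 = -54/23.
For the defender: with q = P(Hold), equating A's and C's payoffs gives 17q − 9 = −6q ⇒ q = 9/23.

9/23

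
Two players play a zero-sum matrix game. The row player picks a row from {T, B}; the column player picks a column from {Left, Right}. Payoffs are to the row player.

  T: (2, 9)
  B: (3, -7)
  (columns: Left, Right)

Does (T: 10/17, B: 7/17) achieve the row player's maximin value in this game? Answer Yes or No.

Against Left this mix gives (10/17)·2 + (7/17)·3 = 41/17.
Against Right this mix gives (10/17)·9 + (7/17)·(-7) = 41/17.
All of the column player's active replies (Left, Right) yield 41/17, and no column does worse for the row player. The mix makes the column player indifferent and guarantees 41/17, so it is optimal.

Yes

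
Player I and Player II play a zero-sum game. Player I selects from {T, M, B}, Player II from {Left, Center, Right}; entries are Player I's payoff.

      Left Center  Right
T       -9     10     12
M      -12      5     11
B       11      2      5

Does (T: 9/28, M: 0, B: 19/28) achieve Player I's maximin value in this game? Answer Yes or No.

Yes

Against Left this mix gives (9/28)·(-9) + (19/28)·11 = 32/7.
Against Center this mix gives (9/28)·10 + (19/28)·2 = 32/7.
Against Right this mix gives (9/28)·12 + (19/28)·5 = 29/4.
All of Player II's active replies (Left, Center) yield 32/7, and no column does worse for Player I. The mix makes Player II indifferent and guarantees 32/7, so it is optimal.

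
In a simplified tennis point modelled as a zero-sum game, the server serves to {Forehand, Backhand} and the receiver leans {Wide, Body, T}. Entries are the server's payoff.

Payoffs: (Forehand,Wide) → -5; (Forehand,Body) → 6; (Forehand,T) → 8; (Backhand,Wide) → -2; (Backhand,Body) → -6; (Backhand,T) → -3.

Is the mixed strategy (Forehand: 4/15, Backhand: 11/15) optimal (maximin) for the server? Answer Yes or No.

Against Wide this mix gives (4/15)·(-5) + (11/15)·(-2) = -14/5.
Against Body this mix gives (4/15)·6 + (11/15)·(-6) = -14/5.
Against T this mix gives (4/15)·8 + (11/15)·(-3) = -1/15.
All of the receiver's active replies (Wide, Body) yield -14/5, and no column does worse for the server. The mix makes the receiver indifferent and guarantees -14/5, so it is optimal.

Yes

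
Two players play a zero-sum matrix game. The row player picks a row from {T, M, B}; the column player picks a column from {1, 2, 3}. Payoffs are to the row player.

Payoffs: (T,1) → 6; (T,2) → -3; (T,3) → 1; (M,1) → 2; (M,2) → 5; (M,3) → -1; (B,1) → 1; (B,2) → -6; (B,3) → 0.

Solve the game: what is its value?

Row minima: T → -3, M → -1, B → -6; maximin = -1.
Column maxima: 1 → 6, 2 → 5, 3 → 1; minimax = 1.
-1 ≠ 1, so there is no saddle point; optimal play is mixed.
B is strictly dominated by T, so the row player never plays it.
1 is strictly dominated by 3 (it gives the row player strictly more in every row), so the column player never plays it.
On the remaining 2×2 (T, M vs 2, 3):
Let the row player play T with probability p. Expected payoff against 2: (-3)p + 5(1−p) = −8p + 5; against 3: 1p + (-1)(1−p) = 2p − 1.
Setting these equal: −8p + 5 = 2p − 1 ⇒ −10p = -6 ⇒ p = 3/5, and the value is (-8)·(3/5) + 5 = 1/5.
For the column player: with q = P(2), equating T's and M's payoffs gives −4q + 1 = 6q − 1 ⇒ q = 1/5.

1/5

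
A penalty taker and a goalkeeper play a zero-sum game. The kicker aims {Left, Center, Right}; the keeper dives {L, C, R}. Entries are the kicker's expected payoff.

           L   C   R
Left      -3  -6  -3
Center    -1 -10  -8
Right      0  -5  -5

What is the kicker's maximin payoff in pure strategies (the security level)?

-5

Row minima: Left → -6, Center → -10, Right → -5.
The best of these is -5.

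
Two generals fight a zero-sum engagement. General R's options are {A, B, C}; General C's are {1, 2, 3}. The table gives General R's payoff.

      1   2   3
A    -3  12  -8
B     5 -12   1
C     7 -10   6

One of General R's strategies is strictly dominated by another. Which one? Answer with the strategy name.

B

C gives a strictly higher payoff than B against every column: 7 > 5, -10 > -12, 6 > 1.
So B is strictly dominated and General R never plays it.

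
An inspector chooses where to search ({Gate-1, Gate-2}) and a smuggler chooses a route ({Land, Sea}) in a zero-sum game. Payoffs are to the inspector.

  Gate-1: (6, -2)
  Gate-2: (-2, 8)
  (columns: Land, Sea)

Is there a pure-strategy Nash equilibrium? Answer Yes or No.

Row minima: Gate-1 → -2, Gate-2 → -2; maximin = -2.
Column maxima: Land → 6, Sea → 8; minimax = 6.
-2 ≠ 6, so no pure-strategy equilibrium exists.

No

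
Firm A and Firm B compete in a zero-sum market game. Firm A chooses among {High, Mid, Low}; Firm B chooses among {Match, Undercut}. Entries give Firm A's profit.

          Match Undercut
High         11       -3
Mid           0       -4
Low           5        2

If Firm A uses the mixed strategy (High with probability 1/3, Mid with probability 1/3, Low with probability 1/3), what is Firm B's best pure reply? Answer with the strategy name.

If Firm B plays Match, Firm A's expected payoff is (1/3)·11 + (1/3)·0 + (1/3)·5 = 16/3.
If Firm B plays Undercut, Firm A's expected payoff is (1/3)·(-3) + (1/3)·(-4) + (1/3)·2 = -5/3.
Firm B minimizes Firm A's payoff; the smallest is -5/3, so the best response is Undercut.

Undercut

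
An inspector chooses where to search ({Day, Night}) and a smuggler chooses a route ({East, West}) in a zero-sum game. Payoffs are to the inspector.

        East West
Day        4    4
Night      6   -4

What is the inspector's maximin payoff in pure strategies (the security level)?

Row minima: Day → 4, Night → -4.
The best of these is 4.

4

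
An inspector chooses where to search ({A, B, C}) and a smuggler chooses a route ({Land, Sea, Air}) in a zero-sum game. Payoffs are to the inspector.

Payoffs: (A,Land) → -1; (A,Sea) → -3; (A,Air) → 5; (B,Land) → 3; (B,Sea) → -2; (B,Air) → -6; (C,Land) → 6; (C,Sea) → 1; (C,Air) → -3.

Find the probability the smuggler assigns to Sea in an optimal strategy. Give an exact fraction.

Row minima: A → -3, B → -6, C → -3; maximin = -3.
Column maxima: Land → 6, Sea → 1, Air → 5; minimax = 1.
-3 ≠ 1, so there is no saddle point; optimal play is mixed.
B is strictly dominated by C, so the inspector never plays it.
Land is strictly dominated by Sea (it gives the inspector strictly more in every row), so the smuggler never plays it.
On the remaining 2×2 (A, C vs Sea, Air):
Let the inspector play A with probability p. Expected payoff against Sea: (-3)p + 1(1−p) = −4p + 1; against Air: 5p + (-3)(1−p) = 8p − 3.
Setting these equal: −4p + 1 = 8p − 3 ⇒ −12p = -4 ⇒ p = 1/3, and the value is (-4)·(1/3) + 1 = -1/3.
For the smuggler: with q = P(Sea), equating A's and C's payoffs gives −8q + 5 = 4q − 3 ⇒ q = 2/3.

2/3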